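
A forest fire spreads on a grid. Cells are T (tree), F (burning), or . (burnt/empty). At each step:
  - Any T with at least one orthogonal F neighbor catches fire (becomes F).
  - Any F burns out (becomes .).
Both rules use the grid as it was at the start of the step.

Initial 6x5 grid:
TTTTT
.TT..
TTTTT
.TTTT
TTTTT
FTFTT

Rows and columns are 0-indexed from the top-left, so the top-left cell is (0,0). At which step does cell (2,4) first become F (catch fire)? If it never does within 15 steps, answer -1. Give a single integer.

Step 1: cell (2,4)='T' (+4 fires, +2 burnt)
Step 2: cell (2,4)='T' (+4 fires, +4 burnt)
Step 3: cell (2,4)='T' (+4 fires, +4 burnt)
Step 4: cell (2,4)='T' (+4 fires, +4 burnt)
Step 5: cell (2,4)='F' (+4 fires, +4 burnt)
  -> target ignites at step 5
Step 6: cell (2,4)='.' (+2 fires, +4 burnt)
Step 7: cell (2,4)='.' (+2 fires, +2 burnt)
Step 8: cell (2,4)='.' (+0 fires, +2 burnt)
  fire out at step 8

5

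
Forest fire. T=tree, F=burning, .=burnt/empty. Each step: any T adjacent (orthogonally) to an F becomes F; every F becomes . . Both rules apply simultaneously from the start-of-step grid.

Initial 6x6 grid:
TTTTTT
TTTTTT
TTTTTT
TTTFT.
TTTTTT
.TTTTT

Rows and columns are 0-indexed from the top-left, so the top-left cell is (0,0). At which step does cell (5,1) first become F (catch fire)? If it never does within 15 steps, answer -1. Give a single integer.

Step 1: cell (5,1)='T' (+4 fires, +1 burnt)
Step 2: cell (5,1)='T' (+7 fires, +4 burnt)
Step 3: cell (5,1)='T' (+10 fires, +7 burnt)
Step 4: cell (5,1)='F' (+8 fires, +10 burnt)
  -> target ignites at step 4
Step 5: cell (5,1)='.' (+3 fires, +8 burnt)
Step 6: cell (5,1)='.' (+1 fires, +3 burnt)
Step 7: cell (5,1)='.' (+0 fires, +1 burnt)
  fire out at step 7

4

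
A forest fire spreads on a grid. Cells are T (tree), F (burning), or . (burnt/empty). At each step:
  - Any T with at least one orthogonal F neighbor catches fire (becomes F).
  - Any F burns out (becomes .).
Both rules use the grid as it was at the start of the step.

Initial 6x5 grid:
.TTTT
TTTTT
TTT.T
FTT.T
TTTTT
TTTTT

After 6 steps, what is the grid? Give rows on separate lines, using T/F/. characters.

Step 1: 3 trees catch fire, 1 burn out
  .TTTT
  TTTTT
  FTT.T
  .FT.T
  FTTTT
  TTTTT
Step 2: 5 trees catch fire, 3 burn out
  .TTTT
  FTTTT
  .FT.T
  ..F.T
  .FTTT
  FTTTT
Step 3: 4 trees catch fire, 5 burn out
  .TTTT
  .FTTT
  ..F.T
  ....T
  ..FTT
  .FTTT
Step 4: 4 trees catch fire, 4 burn out
  .FTTT
  ..FTT
  ....T
  ....T
  ...FT
  ..FTT
Step 5: 4 trees catch fire, 4 burn out
  ..FTT
  ...FT
  ....T
  ....T
  ....F
  ...FT
Step 6: 4 trees catch fire, 4 burn out
  ...FT
  ....F
  ....T
  ....F
  .....
  ....F

...FT
....F
....T
....F
.....
....F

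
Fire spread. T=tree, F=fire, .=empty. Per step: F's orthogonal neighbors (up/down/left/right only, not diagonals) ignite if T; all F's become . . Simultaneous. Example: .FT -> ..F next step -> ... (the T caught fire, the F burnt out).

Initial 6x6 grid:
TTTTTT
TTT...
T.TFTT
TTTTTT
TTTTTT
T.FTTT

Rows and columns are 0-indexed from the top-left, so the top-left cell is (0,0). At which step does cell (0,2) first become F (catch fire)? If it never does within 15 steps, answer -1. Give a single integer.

Step 1: cell (0,2)='T' (+5 fires, +2 burnt)
Step 2: cell (0,2)='T' (+7 fires, +5 burnt)
Step 3: cell (0,2)='F' (+7 fires, +7 burnt)
  -> target ignites at step 3
Step 4: cell (0,2)='.' (+6 fires, +7 burnt)
Step 5: cell (0,2)='.' (+3 fires, +6 burnt)
Step 6: cell (0,2)='.' (+1 fires, +3 burnt)
Step 7: cell (0,2)='.' (+0 fires, +1 burnt)
  fire out at step 7

3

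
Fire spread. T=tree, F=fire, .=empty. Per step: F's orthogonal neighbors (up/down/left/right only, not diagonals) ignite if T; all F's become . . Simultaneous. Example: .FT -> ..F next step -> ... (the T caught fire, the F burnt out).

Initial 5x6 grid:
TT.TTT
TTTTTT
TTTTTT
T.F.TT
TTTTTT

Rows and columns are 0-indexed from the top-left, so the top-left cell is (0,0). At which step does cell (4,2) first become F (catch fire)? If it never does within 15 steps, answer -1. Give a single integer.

Step 1: cell (4,2)='F' (+2 fires, +1 burnt)
  -> target ignites at step 1
Step 2: cell (4,2)='.' (+5 fires, +2 burnt)
Step 3: cell (4,2)='.' (+6 fires, +5 burnt)
Step 4: cell (4,2)='.' (+8 fires, +6 burnt)
Step 5: cell (4,2)='.' (+4 fires, +8 burnt)
Step 6: cell (4,2)='.' (+1 fires, +4 burnt)
Step 7: cell (4,2)='.' (+0 fires, +1 burnt)
  fire out at step 7

1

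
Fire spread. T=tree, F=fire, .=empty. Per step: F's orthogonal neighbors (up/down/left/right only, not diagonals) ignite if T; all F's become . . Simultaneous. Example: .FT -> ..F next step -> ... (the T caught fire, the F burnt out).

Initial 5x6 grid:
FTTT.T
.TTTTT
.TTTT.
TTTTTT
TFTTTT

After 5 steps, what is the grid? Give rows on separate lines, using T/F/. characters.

Step 1: 4 trees catch fire, 2 burn out
  .FTT.T
  .TTTTT
  .TTTT.
  TFTTTT
  F.FTTT
Step 2: 6 trees catch fire, 4 burn out
  ..FT.T
  .FTTTT
  .FTTT.
  F.FTTT
  ...FTT
Step 3: 5 trees catch fire, 6 burn out
  ...F.T
  ..FTTT
  ..FTT.
  ...FTT
  ....FT
Step 4: 4 trees catch fire, 5 burn out
  .....T
  ...FTT
  ...FT.
  ....FT
  .....F
Step 5: 3 trees catch fire, 4 burn out
  .....T
  ....FT
  ....F.
  .....F
  ......

.....T
....FT
....F.
.....F
......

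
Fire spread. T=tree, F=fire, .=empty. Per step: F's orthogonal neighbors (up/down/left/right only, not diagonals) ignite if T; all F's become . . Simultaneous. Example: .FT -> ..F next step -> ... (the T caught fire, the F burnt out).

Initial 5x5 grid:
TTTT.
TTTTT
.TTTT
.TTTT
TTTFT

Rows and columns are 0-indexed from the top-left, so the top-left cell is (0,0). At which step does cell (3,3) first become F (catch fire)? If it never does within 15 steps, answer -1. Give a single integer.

Step 1: cell (3,3)='F' (+3 fires, +1 burnt)
  -> target ignites at step 1
Step 2: cell (3,3)='.' (+4 fires, +3 burnt)
Step 3: cell (3,3)='.' (+5 fires, +4 burnt)
Step 4: cell (3,3)='.' (+4 fires, +5 burnt)
Step 5: cell (3,3)='.' (+2 fires, +4 burnt)
Step 6: cell (3,3)='.' (+2 fires, +2 burnt)
Step 7: cell (3,3)='.' (+1 fires, +2 burnt)
Step 8: cell (3,3)='.' (+0 fires, +1 burnt)
  fire out at step 8

1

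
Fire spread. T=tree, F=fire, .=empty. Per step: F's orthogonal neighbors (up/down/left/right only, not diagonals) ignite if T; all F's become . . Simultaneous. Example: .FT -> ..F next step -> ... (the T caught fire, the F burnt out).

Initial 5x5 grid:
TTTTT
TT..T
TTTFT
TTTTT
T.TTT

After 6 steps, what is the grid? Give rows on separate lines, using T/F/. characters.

Step 1: 3 trees catch fire, 1 burn out
  TTTTT
  TT..T
  TTF.F
  TTTFT
  T.TTT
Step 2: 5 trees catch fire, 3 burn out
  TTTTT
  TT..F
  TF...
  TTF.F
  T.TFT
Step 3: 6 trees catch fire, 5 burn out
  TTTTF
  TF...
  F....
  TF...
  T.F.F
Step 4: 4 trees catch fire, 6 burn out
  TFTF.
  F....
  .....
  F....
  T....
Step 5: 3 trees catch fire, 4 burn out
  F.F..
  .....
  .....
  .....
  F....
Step 6: 0 trees catch fire, 3 burn out
  .....
  .....
  .....
  .....
  .....

.....
.....
.....
.....
.....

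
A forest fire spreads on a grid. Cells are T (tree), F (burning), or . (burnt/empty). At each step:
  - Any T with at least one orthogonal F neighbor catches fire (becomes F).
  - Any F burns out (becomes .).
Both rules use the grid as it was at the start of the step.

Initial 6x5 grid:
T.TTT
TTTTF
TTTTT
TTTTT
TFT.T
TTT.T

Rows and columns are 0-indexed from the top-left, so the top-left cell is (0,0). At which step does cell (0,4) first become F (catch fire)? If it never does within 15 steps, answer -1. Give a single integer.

Step 1: cell (0,4)='F' (+7 fires, +2 burnt)
  -> target ignites at step 1
Step 2: cell (0,4)='.' (+9 fires, +7 burnt)
Step 3: cell (0,4)='.' (+6 fires, +9 burnt)
Step 4: cell (0,4)='.' (+2 fires, +6 burnt)
Step 5: cell (0,4)='.' (+1 fires, +2 burnt)
Step 6: cell (0,4)='.' (+0 fires, +1 burnt)
  fire out at step 6

1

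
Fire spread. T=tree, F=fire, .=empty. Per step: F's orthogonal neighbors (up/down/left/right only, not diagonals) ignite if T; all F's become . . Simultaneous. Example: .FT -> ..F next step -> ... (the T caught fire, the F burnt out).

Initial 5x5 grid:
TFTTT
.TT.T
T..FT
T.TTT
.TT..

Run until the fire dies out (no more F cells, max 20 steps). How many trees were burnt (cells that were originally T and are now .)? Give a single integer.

Answer: 13

Derivation:
Step 1: +5 fires, +2 burnt (F count now 5)
Step 2: +5 fires, +5 burnt (F count now 5)
Step 3: +2 fires, +5 burnt (F count now 2)
Step 4: +1 fires, +2 burnt (F count now 1)
Step 5: +0 fires, +1 burnt (F count now 0)
Fire out after step 5
Initially T: 15, now '.': 23
Total burnt (originally-T cells now '.'): 13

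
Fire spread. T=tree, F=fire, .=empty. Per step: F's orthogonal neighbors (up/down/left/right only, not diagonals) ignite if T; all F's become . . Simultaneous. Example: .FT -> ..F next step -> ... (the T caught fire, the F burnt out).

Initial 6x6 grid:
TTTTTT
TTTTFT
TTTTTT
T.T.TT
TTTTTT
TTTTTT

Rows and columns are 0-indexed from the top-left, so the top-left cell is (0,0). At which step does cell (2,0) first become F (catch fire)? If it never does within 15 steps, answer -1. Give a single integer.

Step 1: cell (2,0)='T' (+4 fires, +1 burnt)
Step 2: cell (2,0)='T' (+6 fires, +4 burnt)
Step 3: cell (2,0)='T' (+5 fires, +6 burnt)
Step 4: cell (2,0)='T' (+7 fires, +5 burnt)
Step 5: cell (2,0)='F' (+5 fires, +7 burnt)
  -> target ignites at step 5
Step 6: cell (2,0)='.' (+3 fires, +5 burnt)
Step 7: cell (2,0)='.' (+2 fires, +3 burnt)
Step 8: cell (2,0)='.' (+1 fires, +2 burnt)
Step 9: cell (2,0)='.' (+0 fires, +1 burnt)
  fire out at step 9

5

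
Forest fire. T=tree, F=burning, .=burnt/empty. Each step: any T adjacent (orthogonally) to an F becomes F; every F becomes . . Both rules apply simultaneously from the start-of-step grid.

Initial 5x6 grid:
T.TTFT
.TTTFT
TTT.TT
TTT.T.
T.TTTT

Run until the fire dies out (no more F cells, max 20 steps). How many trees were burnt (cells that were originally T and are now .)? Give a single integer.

Answer: 21

Derivation:
Step 1: +5 fires, +2 burnt (F count now 5)
Step 2: +4 fires, +5 burnt (F count now 4)
Step 3: +3 fires, +4 burnt (F count now 3)
Step 4: +4 fires, +3 burnt (F count now 4)
Step 5: +3 fires, +4 burnt (F count now 3)
Step 6: +1 fires, +3 burnt (F count now 1)
Step 7: +1 fires, +1 burnt (F count now 1)
Step 8: +0 fires, +1 burnt (F count now 0)
Fire out after step 8
Initially T: 22, now '.': 29
Total burnt (originally-T cells now '.'): 21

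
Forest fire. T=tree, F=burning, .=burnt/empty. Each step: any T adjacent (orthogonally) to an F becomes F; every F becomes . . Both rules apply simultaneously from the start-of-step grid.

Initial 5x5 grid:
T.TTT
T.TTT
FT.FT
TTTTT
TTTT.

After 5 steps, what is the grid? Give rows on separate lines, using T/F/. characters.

Step 1: 6 trees catch fire, 2 burn out
  T.TTT
  F.TFT
  .F..F
  FTTFT
  TTTT.
Step 2: 9 trees catch fire, 6 burn out
  F.TFT
  ..F.F
  .....
  .FF.F
  FTTF.
Step 3: 4 trees catch fire, 9 burn out
  ..F.F
  .....
  .....
  .....
  .FF..
Step 4: 0 trees catch fire, 4 burn out
  .....
  .....
  .....
  .....
  .....
Step 5: 0 trees catch fire, 0 burn out
  .....
  .....
  .....
  .....
  .....

.....
.....
.....
.....
.....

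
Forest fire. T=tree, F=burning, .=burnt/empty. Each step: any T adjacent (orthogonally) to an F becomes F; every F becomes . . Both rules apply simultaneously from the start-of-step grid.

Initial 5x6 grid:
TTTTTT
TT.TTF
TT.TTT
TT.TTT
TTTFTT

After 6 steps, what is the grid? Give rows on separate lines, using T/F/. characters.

Step 1: 6 trees catch fire, 2 burn out
  TTTTTF
  TT.TF.
  TT.TTF
  TT.FTT
  TTF.FT
Step 2: 8 trees catch fire, 6 burn out
  TTTTF.
  TT.F..
  TT.FF.
  TT..FF
  TF...F
Step 3: 3 trees catch fire, 8 burn out
  TTTF..
  TT....
  TT....
  TF....
  F.....
Step 4: 3 trees catch fire, 3 burn out
  TTF...
  TT....
  TF....
  F.....
  ......
Step 5: 3 trees catch fire, 3 burn out
  TF....
  TF....
  F.....
  ......
  ......
Step 6: 2 trees catch fire, 3 burn out
  F.....
  F.....
  ......
  ......
  ......

F.....
F.....
......
......
......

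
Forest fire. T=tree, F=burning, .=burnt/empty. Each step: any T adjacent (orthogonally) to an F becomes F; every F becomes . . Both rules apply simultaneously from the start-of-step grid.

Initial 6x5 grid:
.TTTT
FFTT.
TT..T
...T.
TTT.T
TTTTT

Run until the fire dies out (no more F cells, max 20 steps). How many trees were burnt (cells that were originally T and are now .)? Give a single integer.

Step 1: +4 fires, +2 burnt (F count now 4)
Step 2: +2 fires, +4 burnt (F count now 2)
Step 3: +1 fires, +2 burnt (F count now 1)
Step 4: +1 fires, +1 burnt (F count now 1)
Step 5: +0 fires, +1 burnt (F count now 0)
Fire out after step 5
Initially T: 19, now '.': 19
Total burnt (originally-T cells now '.'): 8

Answer: 8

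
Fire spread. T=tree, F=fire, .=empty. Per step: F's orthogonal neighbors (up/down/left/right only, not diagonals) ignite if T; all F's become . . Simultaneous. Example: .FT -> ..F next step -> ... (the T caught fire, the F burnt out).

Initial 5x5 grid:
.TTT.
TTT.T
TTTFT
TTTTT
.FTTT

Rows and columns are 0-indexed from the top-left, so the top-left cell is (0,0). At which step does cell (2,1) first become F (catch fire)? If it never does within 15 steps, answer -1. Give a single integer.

Step 1: cell (2,1)='T' (+5 fires, +2 burnt)
Step 2: cell (2,1)='F' (+7 fires, +5 burnt)
  -> target ignites at step 2
Step 3: cell (2,1)='.' (+4 fires, +7 burnt)
Step 4: cell (2,1)='.' (+3 fires, +4 burnt)
Step 5: cell (2,1)='.' (+0 fires, +3 burnt)
  fire out at step 5

2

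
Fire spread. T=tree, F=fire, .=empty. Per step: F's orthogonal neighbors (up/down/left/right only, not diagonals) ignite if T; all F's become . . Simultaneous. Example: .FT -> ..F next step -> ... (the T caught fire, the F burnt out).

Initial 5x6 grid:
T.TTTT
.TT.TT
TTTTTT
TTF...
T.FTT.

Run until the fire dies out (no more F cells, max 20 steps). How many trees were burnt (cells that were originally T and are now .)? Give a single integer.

Step 1: +3 fires, +2 burnt (F count now 3)
Step 2: +5 fires, +3 burnt (F count now 5)
Step 3: +5 fires, +5 burnt (F count now 5)
Step 4: +3 fires, +5 burnt (F count now 3)
Step 5: +2 fires, +3 burnt (F count now 2)
Step 6: +1 fires, +2 burnt (F count now 1)
Step 7: +0 fires, +1 burnt (F count now 0)
Fire out after step 7
Initially T: 20, now '.': 29
Total burnt (originally-T cells now '.'): 19

Answer: 19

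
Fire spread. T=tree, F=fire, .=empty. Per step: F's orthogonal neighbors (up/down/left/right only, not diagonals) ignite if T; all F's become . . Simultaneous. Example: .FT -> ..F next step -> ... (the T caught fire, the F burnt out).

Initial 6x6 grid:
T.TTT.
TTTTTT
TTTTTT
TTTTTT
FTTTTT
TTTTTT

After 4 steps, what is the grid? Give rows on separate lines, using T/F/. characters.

Step 1: 3 trees catch fire, 1 burn out
  T.TTT.
  TTTTTT
  TTTTTT
  FTTTTT
  .FTTTT
  FTTTTT
Step 2: 4 trees catch fire, 3 burn out
  T.TTT.
  TTTTTT
  FTTTTT
  .FTTTT
  ..FTTT
  .FTTTT
Step 3: 5 trees catch fire, 4 burn out
  T.TTT.
  FTTTTT
  .FTTTT
  ..FTTT
  ...FTT
  ..FTTT
Step 4: 6 trees catch fire, 5 burn out
  F.TTT.
  .FTTTT
  ..FTTT
  ...FTT
  ....FT
  ...FTT

F.TTT.
.FTTTT
..FTTT
...FTT
....FT
...FTT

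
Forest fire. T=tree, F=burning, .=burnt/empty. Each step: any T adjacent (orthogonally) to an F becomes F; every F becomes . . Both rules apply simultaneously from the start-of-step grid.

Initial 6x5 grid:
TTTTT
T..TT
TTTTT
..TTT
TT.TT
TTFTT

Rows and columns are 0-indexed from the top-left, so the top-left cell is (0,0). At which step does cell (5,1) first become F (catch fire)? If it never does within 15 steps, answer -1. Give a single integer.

Step 1: cell (5,1)='F' (+2 fires, +1 burnt)
  -> target ignites at step 1
Step 2: cell (5,1)='.' (+4 fires, +2 burnt)
Step 3: cell (5,1)='.' (+3 fires, +4 burnt)
Step 4: cell (5,1)='.' (+3 fires, +3 burnt)
Step 5: cell (5,1)='.' (+3 fires, +3 burnt)
Step 6: cell (5,1)='.' (+3 fires, +3 burnt)
Step 7: cell (5,1)='.' (+3 fires, +3 burnt)
Step 8: cell (5,1)='.' (+2 fires, +3 burnt)
Step 9: cell (5,1)='.' (+1 fires, +2 burnt)
Step 10: cell (5,1)='.' (+0 fires, +1 burnt)
  fire out at step 10

1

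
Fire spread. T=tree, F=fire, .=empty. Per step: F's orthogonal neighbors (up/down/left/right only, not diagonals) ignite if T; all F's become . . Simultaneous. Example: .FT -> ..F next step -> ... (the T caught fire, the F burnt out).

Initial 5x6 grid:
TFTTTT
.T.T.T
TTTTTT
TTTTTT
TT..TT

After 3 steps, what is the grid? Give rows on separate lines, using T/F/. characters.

Step 1: 3 trees catch fire, 1 burn out
  F.FTTT
  .F.T.T
  TTTTTT
  TTTTTT
  TT..TT
Step 2: 2 trees catch fire, 3 burn out
  ...FTT
  ...T.T
  TFTTTT
  TTTTTT
  TT..TT
Step 3: 5 trees catch fire, 2 burn out
  ....FT
  ...F.T
  F.FTTT
  TFTTTT
  TT..TT

....FT
...F.T
F.FTTT
TFTTTT
TT..TT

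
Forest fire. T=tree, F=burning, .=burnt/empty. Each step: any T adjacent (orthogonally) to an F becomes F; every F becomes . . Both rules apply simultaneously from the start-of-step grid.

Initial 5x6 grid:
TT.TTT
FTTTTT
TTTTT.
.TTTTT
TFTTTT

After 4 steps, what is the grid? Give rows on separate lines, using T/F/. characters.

Step 1: 6 trees catch fire, 2 burn out
  FT.TTT
  .FTTTT
  FTTTT.
  .FTTTT
  F.FTTT
Step 2: 5 trees catch fire, 6 burn out
  .F.TTT
  ..FTTT
  .FTTT.
  ..FTTT
  ...FTT
Step 3: 4 trees catch fire, 5 burn out
  ...TTT
  ...FTT
  ..FTT.
  ...FTT
  ....FT
Step 4: 5 trees catch fire, 4 burn out
  ...FTT
  ....FT
  ...FT.
  ....FT
  .....F

...FTT
....FT
...FT.
....FT
.....F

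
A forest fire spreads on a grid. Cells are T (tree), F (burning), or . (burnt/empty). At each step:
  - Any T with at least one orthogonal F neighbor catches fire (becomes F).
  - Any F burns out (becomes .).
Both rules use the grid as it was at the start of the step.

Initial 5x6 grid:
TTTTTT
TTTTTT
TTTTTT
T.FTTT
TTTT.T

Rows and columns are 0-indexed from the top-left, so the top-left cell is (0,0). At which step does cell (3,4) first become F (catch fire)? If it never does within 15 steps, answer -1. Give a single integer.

Step 1: cell (3,4)='T' (+3 fires, +1 burnt)
Step 2: cell (3,4)='F' (+6 fires, +3 burnt)
  -> target ignites at step 2
Step 3: cell (3,4)='.' (+7 fires, +6 burnt)
Step 4: cell (3,4)='.' (+7 fires, +7 burnt)
Step 5: cell (3,4)='.' (+3 fires, +7 burnt)
Step 6: cell (3,4)='.' (+1 fires, +3 burnt)
Step 7: cell (3,4)='.' (+0 fires, +1 burnt)
  fire out at step 7

2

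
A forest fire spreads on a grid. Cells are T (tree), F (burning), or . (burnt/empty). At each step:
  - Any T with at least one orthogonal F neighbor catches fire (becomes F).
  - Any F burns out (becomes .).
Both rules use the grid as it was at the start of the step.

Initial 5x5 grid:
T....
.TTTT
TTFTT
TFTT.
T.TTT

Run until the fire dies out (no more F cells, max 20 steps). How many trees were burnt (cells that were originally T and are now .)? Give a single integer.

Answer: 15

Derivation:
Step 1: +5 fires, +2 burnt (F count now 5)
Step 2: +7 fires, +5 burnt (F count now 7)
Step 3: +2 fires, +7 burnt (F count now 2)
Step 4: +1 fires, +2 burnt (F count now 1)
Step 5: +0 fires, +1 burnt (F count now 0)
Fire out after step 5
Initially T: 16, now '.': 24
Total burnt (originally-T cells now '.'): 15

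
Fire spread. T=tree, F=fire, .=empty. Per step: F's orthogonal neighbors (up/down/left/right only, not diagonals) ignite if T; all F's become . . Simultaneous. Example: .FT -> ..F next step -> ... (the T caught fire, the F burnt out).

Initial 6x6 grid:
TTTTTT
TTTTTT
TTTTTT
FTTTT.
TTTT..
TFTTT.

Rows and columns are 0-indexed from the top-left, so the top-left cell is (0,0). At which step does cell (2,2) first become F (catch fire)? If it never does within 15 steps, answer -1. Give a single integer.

Step 1: cell (2,2)='T' (+6 fires, +2 burnt)
Step 2: cell (2,2)='T' (+5 fires, +6 burnt)
Step 3: cell (2,2)='F' (+6 fires, +5 burnt)
  -> target ignites at step 3
Step 4: cell (2,2)='.' (+4 fires, +6 burnt)
Step 5: cell (2,2)='.' (+3 fires, +4 burnt)
Step 6: cell (2,2)='.' (+3 fires, +3 burnt)
Step 7: cell (2,2)='.' (+2 fires, +3 burnt)
Step 8: cell (2,2)='.' (+1 fires, +2 burnt)
Step 9: cell (2,2)='.' (+0 fires, +1 burnt)
  fire out at step 9

3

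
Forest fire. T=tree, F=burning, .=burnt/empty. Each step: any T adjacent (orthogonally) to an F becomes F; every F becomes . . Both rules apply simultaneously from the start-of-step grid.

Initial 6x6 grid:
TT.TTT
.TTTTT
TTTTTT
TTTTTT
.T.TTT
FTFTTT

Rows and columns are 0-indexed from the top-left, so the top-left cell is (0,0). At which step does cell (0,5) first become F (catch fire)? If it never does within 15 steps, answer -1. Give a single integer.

Step 1: cell (0,5)='T' (+2 fires, +2 burnt)
Step 2: cell (0,5)='T' (+3 fires, +2 burnt)
Step 3: cell (0,5)='T' (+4 fires, +3 burnt)
Step 4: cell (0,5)='T' (+6 fires, +4 burnt)
Step 5: cell (0,5)='T' (+6 fires, +6 burnt)
Step 6: cell (0,5)='T' (+5 fires, +6 burnt)
Step 7: cell (0,5)='T' (+3 fires, +5 burnt)
Step 8: cell (0,5)='F' (+1 fires, +3 burnt)
  -> target ignites at step 8
Step 9: cell (0,5)='.' (+0 fires, +1 burnt)
  fire out at step 9

8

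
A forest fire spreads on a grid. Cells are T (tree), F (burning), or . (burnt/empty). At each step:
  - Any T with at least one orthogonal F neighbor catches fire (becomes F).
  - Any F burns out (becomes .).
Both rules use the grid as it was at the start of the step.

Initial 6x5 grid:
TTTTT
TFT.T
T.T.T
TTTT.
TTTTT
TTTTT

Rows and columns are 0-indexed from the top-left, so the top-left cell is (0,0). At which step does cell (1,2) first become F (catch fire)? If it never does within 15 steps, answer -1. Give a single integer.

Step 1: cell (1,2)='F' (+3 fires, +1 burnt)
  -> target ignites at step 1
Step 2: cell (1,2)='.' (+4 fires, +3 burnt)
Step 3: cell (1,2)='.' (+3 fires, +4 burnt)
Step 4: cell (1,2)='.' (+5 fires, +3 burnt)
Step 5: cell (1,2)='.' (+5 fires, +5 burnt)
Step 6: cell (1,2)='.' (+4 fires, +5 burnt)
Step 7: cell (1,2)='.' (+1 fires, +4 burnt)
Step 8: cell (1,2)='.' (+0 fires, +1 burnt)
  fire out at step 8

1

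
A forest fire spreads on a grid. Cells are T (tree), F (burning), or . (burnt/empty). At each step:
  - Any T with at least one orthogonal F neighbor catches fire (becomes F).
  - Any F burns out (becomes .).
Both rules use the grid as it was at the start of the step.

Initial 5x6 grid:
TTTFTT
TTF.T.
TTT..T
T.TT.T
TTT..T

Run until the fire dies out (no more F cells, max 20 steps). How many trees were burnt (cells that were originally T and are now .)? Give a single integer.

Step 1: +4 fires, +2 burnt (F count now 4)
Step 2: +6 fires, +4 burnt (F count now 6)
Step 3: +4 fires, +6 burnt (F count now 4)
Step 4: +2 fires, +4 burnt (F count now 2)
Step 5: +1 fires, +2 burnt (F count now 1)
Step 6: +0 fires, +1 burnt (F count now 0)
Fire out after step 6
Initially T: 20, now '.': 27
Total burnt (originally-T cells now '.'): 17

Answer: 17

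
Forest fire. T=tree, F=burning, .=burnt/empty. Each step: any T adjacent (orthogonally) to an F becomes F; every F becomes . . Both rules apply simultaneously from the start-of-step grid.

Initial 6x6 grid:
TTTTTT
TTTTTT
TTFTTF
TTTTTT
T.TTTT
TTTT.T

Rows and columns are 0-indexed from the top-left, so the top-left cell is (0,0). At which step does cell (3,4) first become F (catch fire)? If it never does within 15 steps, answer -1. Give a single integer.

Step 1: cell (3,4)='T' (+7 fires, +2 burnt)
Step 2: cell (3,4)='F' (+11 fires, +7 burnt)
  -> target ignites at step 2
Step 3: cell (3,4)='.' (+9 fires, +11 burnt)
Step 4: cell (3,4)='.' (+4 fires, +9 burnt)
Step 5: cell (3,4)='.' (+1 fires, +4 burnt)
Step 6: cell (3,4)='.' (+0 fires, +1 burnt)
  fire out at step 6

2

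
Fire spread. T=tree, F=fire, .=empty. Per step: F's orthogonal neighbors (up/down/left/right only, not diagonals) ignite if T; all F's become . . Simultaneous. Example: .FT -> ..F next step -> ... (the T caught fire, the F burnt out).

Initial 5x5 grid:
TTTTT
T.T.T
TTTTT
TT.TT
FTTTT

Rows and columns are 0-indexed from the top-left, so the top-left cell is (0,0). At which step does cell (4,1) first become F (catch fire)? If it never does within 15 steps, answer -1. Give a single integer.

Step 1: cell (4,1)='F' (+2 fires, +1 burnt)
  -> target ignites at step 1
Step 2: cell (4,1)='.' (+3 fires, +2 burnt)
Step 3: cell (4,1)='.' (+3 fires, +3 burnt)
Step 4: cell (4,1)='.' (+4 fires, +3 burnt)
Step 5: cell (4,1)='.' (+4 fires, +4 burnt)
Step 6: cell (4,1)='.' (+2 fires, +4 burnt)
Step 7: cell (4,1)='.' (+2 fires, +2 burnt)
Step 8: cell (4,1)='.' (+1 fires, +2 burnt)
Step 9: cell (4,1)='.' (+0 fires, +1 burnt)
  fire out at step 9

1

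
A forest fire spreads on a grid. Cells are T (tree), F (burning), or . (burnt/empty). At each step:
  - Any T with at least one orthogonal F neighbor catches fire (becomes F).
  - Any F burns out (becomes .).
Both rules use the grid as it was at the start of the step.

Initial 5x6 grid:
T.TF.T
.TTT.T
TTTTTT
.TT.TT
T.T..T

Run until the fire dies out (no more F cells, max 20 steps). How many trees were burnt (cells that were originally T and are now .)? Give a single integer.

Step 1: +2 fires, +1 burnt (F count now 2)
Step 2: +2 fires, +2 burnt (F count now 2)
Step 3: +3 fires, +2 burnt (F count now 3)
Step 4: +4 fires, +3 burnt (F count now 4)
Step 5: +5 fires, +4 burnt (F count now 5)
Step 6: +2 fires, +5 burnt (F count now 2)
Step 7: +0 fires, +2 burnt (F count now 0)
Fire out after step 7
Initially T: 20, now '.': 28
Total burnt (originally-T cells now '.'): 18

Answer: 18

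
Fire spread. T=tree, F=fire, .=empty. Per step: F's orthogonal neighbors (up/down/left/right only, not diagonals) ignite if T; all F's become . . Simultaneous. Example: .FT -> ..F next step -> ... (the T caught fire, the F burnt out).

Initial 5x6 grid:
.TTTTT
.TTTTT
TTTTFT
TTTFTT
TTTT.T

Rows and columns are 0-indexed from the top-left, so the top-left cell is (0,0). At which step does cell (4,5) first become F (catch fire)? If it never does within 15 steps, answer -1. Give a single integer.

Step 1: cell (4,5)='T' (+6 fires, +2 burnt)
Step 2: cell (4,5)='T' (+7 fires, +6 burnt)
Step 3: cell (4,5)='F' (+7 fires, +7 burnt)
  -> target ignites at step 3
Step 4: cell (4,5)='.' (+4 fires, +7 burnt)
Step 5: cell (4,5)='.' (+1 fires, +4 burnt)
Step 6: cell (4,5)='.' (+0 fires, +1 burnt)
  fire out at step 6

3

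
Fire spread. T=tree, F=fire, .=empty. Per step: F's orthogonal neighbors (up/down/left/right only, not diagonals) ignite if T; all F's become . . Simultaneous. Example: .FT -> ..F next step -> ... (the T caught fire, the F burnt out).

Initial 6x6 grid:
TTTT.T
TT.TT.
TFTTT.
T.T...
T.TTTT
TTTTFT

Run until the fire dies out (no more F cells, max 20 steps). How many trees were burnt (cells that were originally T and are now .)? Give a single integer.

Answer: 24

Derivation:
Step 1: +6 fires, +2 burnt (F count now 6)
Step 2: +8 fires, +6 burnt (F count now 8)
Step 3: +7 fires, +8 burnt (F count now 7)
Step 4: +3 fires, +7 burnt (F count now 3)
Step 5: +0 fires, +3 burnt (F count now 0)
Fire out after step 5
Initially T: 25, now '.': 35
Total burnt (originally-T cells now '.'): 24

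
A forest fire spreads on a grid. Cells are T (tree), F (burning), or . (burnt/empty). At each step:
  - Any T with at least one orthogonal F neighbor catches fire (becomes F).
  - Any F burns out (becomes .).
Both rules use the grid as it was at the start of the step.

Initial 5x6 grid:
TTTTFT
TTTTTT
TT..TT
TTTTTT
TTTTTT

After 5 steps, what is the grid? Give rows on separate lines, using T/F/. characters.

Step 1: 3 trees catch fire, 1 burn out
  TTTF.F
  TTTTFT
  TT..TT
  TTTTTT
  TTTTTT
Step 2: 4 trees catch fire, 3 burn out
  TTF...
  TTTF.F
  TT..FT
  TTTTTT
  TTTTTT
Step 3: 4 trees catch fire, 4 burn out
  TF....
  TTF...
  TT...F
  TTTTFT
  TTTTTT
Step 4: 5 trees catch fire, 4 burn out
  F.....
  TF....
  TT....
  TTTF.F
  TTTTFT
Step 5: 5 trees catch fire, 5 burn out
  ......
  F.....
  TF....
  TTF...
  TTTF.F

......
F.....
TF....
TTF...
TTTF.F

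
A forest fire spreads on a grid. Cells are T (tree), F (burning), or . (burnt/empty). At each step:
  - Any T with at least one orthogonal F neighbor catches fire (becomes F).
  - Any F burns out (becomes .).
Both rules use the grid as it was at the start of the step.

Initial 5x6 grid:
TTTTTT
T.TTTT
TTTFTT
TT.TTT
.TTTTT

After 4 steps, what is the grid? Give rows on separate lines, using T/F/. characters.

Step 1: 4 trees catch fire, 1 burn out
  TTTTTT
  T.TFTT
  TTF.FT
  TT.FTT
  .TTTTT
Step 2: 7 trees catch fire, 4 burn out
  TTTFTT
  T.F.FT
  TF...F
  TT..FT
  .TTFTT
Step 3: 8 trees catch fire, 7 burn out
  TTF.FT
  T....F
  F.....
  TF...F
  .TF.FT
Step 4: 6 trees catch fire, 8 burn out
  TF...F
  F.....
  ......
  F.....
  .F...F

TF...F
F.....
......
F.....
.F...F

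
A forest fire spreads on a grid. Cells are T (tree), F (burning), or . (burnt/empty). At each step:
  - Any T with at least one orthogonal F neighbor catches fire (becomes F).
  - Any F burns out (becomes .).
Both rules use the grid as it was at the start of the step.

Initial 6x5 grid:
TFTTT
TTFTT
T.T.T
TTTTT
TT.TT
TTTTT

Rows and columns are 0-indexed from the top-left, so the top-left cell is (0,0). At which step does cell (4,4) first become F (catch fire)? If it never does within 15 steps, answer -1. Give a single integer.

Step 1: cell (4,4)='T' (+5 fires, +2 burnt)
Step 2: cell (4,4)='T' (+4 fires, +5 burnt)
Step 3: cell (4,4)='T' (+5 fires, +4 burnt)
Step 4: cell (4,4)='T' (+4 fires, +5 burnt)
Step 5: cell (4,4)='F' (+4 fires, +4 burnt)
  -> target ignites at step 5
Step 6: cell (4,4)='.' (+3 fires, +4 burnt)
Step 7: cell (4,4)='.' (+0 fires, +3 burnt)
  fire out at step 7

5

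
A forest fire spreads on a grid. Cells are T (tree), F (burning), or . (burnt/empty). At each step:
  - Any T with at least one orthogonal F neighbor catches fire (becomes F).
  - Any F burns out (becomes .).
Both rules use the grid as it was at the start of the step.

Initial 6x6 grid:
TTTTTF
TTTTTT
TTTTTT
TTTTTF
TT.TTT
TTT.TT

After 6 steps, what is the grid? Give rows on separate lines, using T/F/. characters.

Step 1: 5 trees catch fire, 2 burn out
  TTTTF.
  TTTTTF
  TTTTTF
  TTTTF.
  TT.TTF
  TTT.TT
Step 2: 6 trees catch fire, 5 burn out
  TTTF..
  TTTTF.
  TTTTF.
  TTTF..
  TT.TF.
  TTT.TF
Step 3: 6 trees catch fire, 6 burn out
  TTF...
  TTTF..
  TTTF..
  TTF...
  TT.F..
  TTT.F.
Step 4: 4 trees catch fire, 6 burn out
  TF....
  TTF...
  TTF...
  TF....
  TT....
  TTT...
Step 5: 5 trees catch fire, 4 burn out
  F.....
  TF....
  TF....
  F.....
  TF....
  TTT...
Step 6: 4 trees catch fire, 5 burn out
  ......
  F.....
  F.....
  ......
  F.....
  TFT...

......
F.....
F.....
......
F.....
TFT...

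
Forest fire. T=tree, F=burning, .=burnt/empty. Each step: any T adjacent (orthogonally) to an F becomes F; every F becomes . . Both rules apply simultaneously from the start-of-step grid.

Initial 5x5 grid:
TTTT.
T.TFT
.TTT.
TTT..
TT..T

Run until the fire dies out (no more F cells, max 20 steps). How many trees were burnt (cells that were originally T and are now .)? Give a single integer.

Answer: 15

Derivation:
Step 1: +4 fires, +1 burnt (F count now 4)
Step 2: +2 fires, +4 burnt (F count now 2)
Step 3: +3 fires, +2 burnt (F count now 3)
Step 4: +2 fires, +3 burnt (F count now 2)
Step 5: +3 fires, +2 burnt (F count now 3)
Step 6: +1 fires, +3 burnt (F count now 1)
Step 7: +0 fires, +1 burnt (F count now 0)
Fire out after step 7
Initially T: 16, now '.': 24
Total burnt (originally-T cells now '.'): 15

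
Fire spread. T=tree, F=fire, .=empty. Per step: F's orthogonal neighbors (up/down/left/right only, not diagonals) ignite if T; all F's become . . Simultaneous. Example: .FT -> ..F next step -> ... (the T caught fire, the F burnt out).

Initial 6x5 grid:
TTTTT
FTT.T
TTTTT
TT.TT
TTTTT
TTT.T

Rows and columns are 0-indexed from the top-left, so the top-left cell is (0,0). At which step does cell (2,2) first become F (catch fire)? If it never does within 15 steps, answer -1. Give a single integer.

Step 1: cell (2,2)='T' (+3 fires, +1 burnt)
Step 2: cell (2,2)='T' (+4 fires, +3 burnt)
Step 3: cell (2,2)='F' (+4 fires, +4 burnt)
  -> target ignites at step 3
Step 4: cell (2,2)='.' (+4 fires, +4 burnt)
Step 5: cell (2,2)='.' (+5 fires, +4 burnt)
Step 6: cell (2,2)='.' (+4 fires, +5 burnt)
Step 7: cell (2,2)='.' (+1 fires, +4 burnt)
Step 8: cell (2,2)='.' (+1 fires, +1 burnt)
Step 9: cell (2,2)='.' (+0 fires, +1 burnt)
  fire out at step 9

3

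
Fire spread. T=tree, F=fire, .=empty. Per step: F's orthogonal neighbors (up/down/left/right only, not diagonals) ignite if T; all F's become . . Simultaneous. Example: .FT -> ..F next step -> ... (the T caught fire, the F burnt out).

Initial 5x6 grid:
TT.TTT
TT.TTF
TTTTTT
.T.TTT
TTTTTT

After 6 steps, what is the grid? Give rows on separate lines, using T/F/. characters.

Step 1: 3 trees catch fire, 1 burn out
  TT.TTF
  TT.TF.
  TTTTTF
  .T.TTT
  TTTTTT
Step 2: 4 trees catch fire, 3 burn out
  TT.TF.
  TT.F..
  TTTTF.
  .T.TTF
  TTTTTT
Step 3: 4 trees catch fire, 4 burn out
  TT.F..
  TT....
  TTTF..
  .T.TF.
  TTTTTF
Step 4: 3 trees catch fire, 4 burn out
  TT....
  TT....
  TTF...
  .T.F..
  TTTTF.
Step 5: 2 trees catch fire, 3 burn out
  TT....
  TT....
  TF....
  .T....
  TTTF..
Step 6: 4 trees catch fire, 2 burn out
  TT....
  TF....
  F.....
  .F....
  TTF...

TT....
TF....
F.....
.F....
TTF...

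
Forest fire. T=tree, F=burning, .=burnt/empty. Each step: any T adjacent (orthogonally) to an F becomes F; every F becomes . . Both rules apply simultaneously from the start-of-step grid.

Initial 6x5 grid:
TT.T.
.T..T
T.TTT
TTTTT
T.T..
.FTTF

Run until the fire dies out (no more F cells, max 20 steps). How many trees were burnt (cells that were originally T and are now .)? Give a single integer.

Step 1: +2 fires, +2 burnt (F count now 2)
Step 2: +1 fires, +2 burnt (F count now 1)
Step 3: +1 fires, +1 burnt (F count now 1)
Step 4: +3 fires, +1 burnt (F count now 3)
Step 5: +3 fires, +3 burnt (F count now 3)
Step 6: +3 fires, +3 burnt (F count now 3)
Step 7: +1 fires, +3 burnt (F count now 1)
Step 8: +0 fires, +1 burnt (F count now 0)
Fire out after step 8
Initially T: 18, now '.': 26
Total burnt (originally-T cells now '.'): 14

Answer: 14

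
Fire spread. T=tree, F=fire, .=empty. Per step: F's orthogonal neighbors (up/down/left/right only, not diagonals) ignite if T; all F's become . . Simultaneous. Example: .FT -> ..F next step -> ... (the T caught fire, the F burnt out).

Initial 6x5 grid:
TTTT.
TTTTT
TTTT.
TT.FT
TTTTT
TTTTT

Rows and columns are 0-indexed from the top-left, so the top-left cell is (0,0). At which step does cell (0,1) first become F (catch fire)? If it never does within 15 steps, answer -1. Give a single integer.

Step 1: cell (0,1)='T' (+3 fires, +1 burnt)
Step 2: cell (0,1)='T' (+5 fires, +3 burnt)
Step 3: cell (0,1)='T' (+7 fires, +5 burnt)
Step 4: cell (0,1)='T' (+6 fires, +7 burnt)
Step 5: cell (0,1)='F' (+4 fires, +6 burnt)
  -> target ignites at step 5
Step 6: cell (0,1)='.' (+1 fires, +4 burnt)
Step 7: cell (0,1)='.' (+0 fires, +1 burnt)
  fire out at step 7

5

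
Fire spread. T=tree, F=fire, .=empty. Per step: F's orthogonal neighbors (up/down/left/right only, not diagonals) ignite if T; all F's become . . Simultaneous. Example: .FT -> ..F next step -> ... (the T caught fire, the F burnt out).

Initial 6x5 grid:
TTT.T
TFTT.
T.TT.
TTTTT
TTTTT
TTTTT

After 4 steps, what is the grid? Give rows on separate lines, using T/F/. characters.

Step 1: 3 trees catch fire, 1 burn out
  TFT.T
  F.FT.
  T.TT.
  TTTTT
  TTTTT
  TTTTT
Step 2: 5 trees catch fire, 3 burn out
  F.F.T
  ...F.
  F.FT.
  TTTTT
  TTTTT
  TTTTT
Step 3: 3 trees catch fire, 5 burn out
  ....T
  .....
  ...F.
  FTFTT
  TTTTT
  TTTTT
Step 4: 4 trees catch fire, 3 burn out
  ....T
  .....
  .....
  .F.FT
  FTFTT
  TTTTT

....T
.....
.....
.F.FT
FTFTT
TTTTT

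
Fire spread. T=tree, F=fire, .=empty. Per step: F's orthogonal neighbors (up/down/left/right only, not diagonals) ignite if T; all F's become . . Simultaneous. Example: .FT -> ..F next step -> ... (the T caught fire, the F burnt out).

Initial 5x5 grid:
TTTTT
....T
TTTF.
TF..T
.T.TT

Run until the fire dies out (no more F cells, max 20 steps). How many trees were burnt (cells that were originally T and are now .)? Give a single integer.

Answer: 5

Derivation:
Step 1: +4 fires, +2 burnt (F count now 4)
Step 2: +1 fires, +4 burnt (F count now 1)
Step 3: +0 fires, +1 burnt (F count now 0)
Fire out after step 3
Initially T: 14, now '.': 16
Total burnt (originally-T cells now '.'): 5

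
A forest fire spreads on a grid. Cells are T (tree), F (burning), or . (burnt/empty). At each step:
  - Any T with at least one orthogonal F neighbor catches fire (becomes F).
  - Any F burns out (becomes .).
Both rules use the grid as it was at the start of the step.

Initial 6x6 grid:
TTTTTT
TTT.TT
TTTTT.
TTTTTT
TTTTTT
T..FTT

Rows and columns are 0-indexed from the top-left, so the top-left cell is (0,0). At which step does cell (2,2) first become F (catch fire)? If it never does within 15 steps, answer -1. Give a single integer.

Step 1: cell (2,2)='T' (+2 fires, +1 burnt)
Step 2: cell (2,2)='T' (+4 fires, +2 burnt)
Step 3: cell (2,2)='T' (+5 fires, +4 burnt)
Step 4: cell (2,2)='F' (+5 fires, +5 burnt)
  -> target ignites at step 4
Step 5: cell (2,2)='.' (+5 fires, +5 burnt)
Step 6: cell (2,2)='.' (+5 fires, +5 burnt)
Step 7: cell (2,2)='.' (+4 fires, +5 burnt)
Step 8: cell (2,2)='.' (+1 fires, +4 burnt)
Step 9: cell (2,2)='.' (+0 fires, +1 burnt)
  fire out at step 9

4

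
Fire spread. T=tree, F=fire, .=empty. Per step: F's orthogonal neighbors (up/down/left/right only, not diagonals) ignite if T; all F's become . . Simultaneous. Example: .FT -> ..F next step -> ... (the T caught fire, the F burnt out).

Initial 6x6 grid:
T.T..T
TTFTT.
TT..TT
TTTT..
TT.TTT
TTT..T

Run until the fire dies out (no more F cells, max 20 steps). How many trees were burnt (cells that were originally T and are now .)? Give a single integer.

Answer: 23

Derivation:
Step 1: +3 fires, +1 burnt (F count now 3)
Step 2: +3 fires, +3 burnt (F count now 3)
Step 3: +4 fires, +3 burnt (F count now 4)
Step 4: +4 fires, +4 burnt (F count now 4)
Step 5: +3 fires, +4 burnt (F count now 3)
Step 6: +3 fires, +3 burnt (F count now 3)
Step 7: +1 fires, +3 burnt (F count now 1)
Step 8: +1 fires, +1 burnt (F count now 1)
Step 9: +1 fires, +1 burnt (F count now 1)
Step 10: +0 fires, +1 burnt (F count now 0)
Fire out after step 10
Initially T: 24, now '.': 35
Total burnt (originally-T cells now '.'): 23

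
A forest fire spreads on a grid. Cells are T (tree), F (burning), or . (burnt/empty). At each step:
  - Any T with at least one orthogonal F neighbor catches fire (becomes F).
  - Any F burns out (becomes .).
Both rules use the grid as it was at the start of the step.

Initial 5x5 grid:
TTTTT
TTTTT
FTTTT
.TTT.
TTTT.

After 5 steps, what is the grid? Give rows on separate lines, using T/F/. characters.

Step 1: 2 trees catch fire, 1 burn out
  TTTTT
  FTTTT
  .FTTT
  .TTT.
  TTTT.
Step 2: 4 trees catch fire, 2 burn out
  FTTTT
  .FTTT
  ..FTT
  .FTT.
  TTTT.
Step 3: 5 trees catch fire, 4 burn out
  .FTTT
  ..FTT
  ...FT
  ..FT.
  TFTT.
Step 4: 6 trees catch fire, 5 burn out
  ..FTT
  ...FT
  ....F
  ...F.
  F.FT.
Step 5: 3 trees catch fire, 6 burn out
  ...FT
  ....F
  .....
  .....
  ...F.

...FT
....F
.....
.....
...F.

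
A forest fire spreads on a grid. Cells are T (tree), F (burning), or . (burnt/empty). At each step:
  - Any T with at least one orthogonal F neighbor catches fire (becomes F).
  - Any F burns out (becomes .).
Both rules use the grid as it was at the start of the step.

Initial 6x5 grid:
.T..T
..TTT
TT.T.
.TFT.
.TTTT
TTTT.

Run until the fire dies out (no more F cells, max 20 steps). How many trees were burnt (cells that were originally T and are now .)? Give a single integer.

Answer: 17

Derivation:
Step 1: +3 fires, +1 burnt (F count now 3)
Step 2: +5 fires, +3 burnt (F count now 5)
Step 3: +5 fires, +5 burnt (F count now 5)
Step 4: +3 fires, +5 burnt (F count now 3)
Step 5: +1 fires, +3 burnt (F count now 1)
Step 6: +0 fires, +1 burnt (F count now 0)
Fire out after step 6
Initially T: 18, now '.': 29
Total burnt (originally-T cells now '.'): 17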